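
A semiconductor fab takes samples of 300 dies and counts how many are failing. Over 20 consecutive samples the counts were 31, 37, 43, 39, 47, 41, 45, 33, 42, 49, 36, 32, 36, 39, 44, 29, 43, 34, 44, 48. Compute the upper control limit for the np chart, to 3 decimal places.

57.188

p̄ = Σdᵢ / (k·n) = 792 / (20 × 300) = 0.13200
UCL = np̄ + 3·√(np̄(1−p̄)) = 39.6000 + 3 × √(39.6000×0.86800) = 39.6000 + 3 × 5.8628 = 57.1885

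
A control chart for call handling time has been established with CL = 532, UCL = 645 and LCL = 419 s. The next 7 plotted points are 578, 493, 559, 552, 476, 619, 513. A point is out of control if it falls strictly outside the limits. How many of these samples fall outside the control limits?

0

All 7 points lie within [419, 645].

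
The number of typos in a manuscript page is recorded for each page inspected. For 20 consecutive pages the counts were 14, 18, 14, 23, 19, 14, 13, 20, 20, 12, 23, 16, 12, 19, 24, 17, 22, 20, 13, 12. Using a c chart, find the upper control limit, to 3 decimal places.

29.710

c̄ = (14 + 18 + 14 + 23 + 19 + 14 + 13 + 20 + 20 + 12 + 23 + 16 + 12 + 19 + 24 + 17 + 22 + 20 + 13 + 12) / 20 = 345 / 20 = 17.2500
UCL = c̄ + 3√c̄ = 17.2500 + 3 × √17.2500 = 17.2500 + 3 × 4.1533 = 29.7099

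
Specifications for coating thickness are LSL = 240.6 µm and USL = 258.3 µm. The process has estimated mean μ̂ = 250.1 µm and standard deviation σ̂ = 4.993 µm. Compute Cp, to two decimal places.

Cp = (USL − LSL) / (6σ̂) = (258.3 − 240.6) / (6 × 4.993) = 17.7000 / 29.9580 = 0.5908

0.59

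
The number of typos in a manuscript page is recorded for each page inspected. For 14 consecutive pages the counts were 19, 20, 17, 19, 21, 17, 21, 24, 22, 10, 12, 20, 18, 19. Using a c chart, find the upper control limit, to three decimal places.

c̄ = (19 + 20 + 17 + 19 + 21 + 17 + 21 + 24 + 22 + 10 + 12 + 20 + 18 + 19) / 14 = 259 / 14 = 18.5000
UCL = c̄ + 3√c̄ = 18.5000 + 3 × √18.5000 = 18.5000 + 3 × 4.3012 = 31.4035

31.403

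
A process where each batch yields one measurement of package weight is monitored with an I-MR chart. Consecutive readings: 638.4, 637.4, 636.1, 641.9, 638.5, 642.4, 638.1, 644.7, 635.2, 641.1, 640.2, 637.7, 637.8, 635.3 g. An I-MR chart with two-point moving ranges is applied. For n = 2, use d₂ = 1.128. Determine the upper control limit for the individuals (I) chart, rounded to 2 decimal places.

X̄ = (638.4 + 637.4 + 636.1 + 641.9 + 638.5 + 642.4 + 638.1 + 644.7 + 635.2 + 641.1 + 640.2 + 637.7 + 637.8 + 635.3) / 14 = 638.9143
Moving ranges: 1.0, 1.3, 5.8, 3.4, 3.9, 4.3, 6.6, 9.5, 5.9, 0.9, 2.5, 0.1, 2.5; M̄R̄ = 47.7000 / 13 = 3.6692
UCL = X̄ + 3·M̄R̄/d₂ = 638.9143 + 3 × 3.6692 / 1.128 = 648.6729

648.67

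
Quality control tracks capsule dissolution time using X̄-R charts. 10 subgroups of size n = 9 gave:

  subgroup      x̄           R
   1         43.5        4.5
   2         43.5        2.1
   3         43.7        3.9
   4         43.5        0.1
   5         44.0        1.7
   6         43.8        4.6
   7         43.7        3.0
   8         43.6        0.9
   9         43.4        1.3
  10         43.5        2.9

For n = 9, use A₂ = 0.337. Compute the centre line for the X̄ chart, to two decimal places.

43.62

X̄̄ = (43.5 + 43.5 + 43.7 + 43.5 + 44.0 + 43.8 + 43.7 + 43.6 + 43.4 + 43.5) / 10 = 436.2000 / 10 = 43.6200
CL = X̄̄ = 43.6200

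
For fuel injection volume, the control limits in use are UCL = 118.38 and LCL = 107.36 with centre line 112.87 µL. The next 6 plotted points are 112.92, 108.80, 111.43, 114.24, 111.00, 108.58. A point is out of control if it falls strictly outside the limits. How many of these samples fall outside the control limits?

0

All 6 points lie within [107.36, 118.38].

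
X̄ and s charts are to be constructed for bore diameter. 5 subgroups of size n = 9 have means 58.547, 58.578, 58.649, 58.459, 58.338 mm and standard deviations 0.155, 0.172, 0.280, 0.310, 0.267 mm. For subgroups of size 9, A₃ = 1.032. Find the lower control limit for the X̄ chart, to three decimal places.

58.270

X̄̄ = (58.547 + 58.578 + 58.649 + 58.459 + 58.338) / 5 = 58.5142
s̄ = (0.155 + 0.172 + 0.280 + 0.310 + 0.267) / 5 = 0.2368
LCL = X̄̄ − A₃·s̄ = 58.5142 − 1.032 × 0.2368 = 58.2698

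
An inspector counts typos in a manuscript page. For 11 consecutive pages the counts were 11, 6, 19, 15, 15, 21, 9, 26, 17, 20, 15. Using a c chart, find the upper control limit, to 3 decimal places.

c̄ = (11 + 6 + 19 + 15 + 15 + 21 + 9 + 26 + 17 + 20 + 15) / 11 = 174 / 11 = 15.8182
UCL = c̄ + 3√c̄ = 15.8182 + 3 × √15.8182 = 15.8182 + 3 × 3.9772 = 27.7498

27.750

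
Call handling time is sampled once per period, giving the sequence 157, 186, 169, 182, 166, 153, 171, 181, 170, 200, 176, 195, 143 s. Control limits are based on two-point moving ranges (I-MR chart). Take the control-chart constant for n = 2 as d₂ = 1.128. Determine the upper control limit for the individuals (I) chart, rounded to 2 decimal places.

X̄ = (157 + 186 + 169 + 182 + 166 + 153 + 171 + 181 + 170 + 200 + 176 + 195 + 143) / 13 = 173.0000
Moving ranges: 29, 17, 13, 16, 13, 18, 10, 11, 30, 24, 19, 52; M̄R̄ = 252.0000 / 12 = 21.0000
UCL = X̄ + 3·M̄R̄/d₂ = 173.0000 + 3 × 21.0000 / 1.128 = 228.8511

228.85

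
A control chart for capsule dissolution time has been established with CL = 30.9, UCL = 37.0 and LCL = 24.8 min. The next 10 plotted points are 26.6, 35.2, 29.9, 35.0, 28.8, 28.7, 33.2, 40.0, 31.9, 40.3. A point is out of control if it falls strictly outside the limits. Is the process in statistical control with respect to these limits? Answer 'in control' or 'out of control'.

Compare each point to [24.8, 37.0]: sample 8 = 40.0 > UCL; sample 10 = 40.3 > UCL.

out of control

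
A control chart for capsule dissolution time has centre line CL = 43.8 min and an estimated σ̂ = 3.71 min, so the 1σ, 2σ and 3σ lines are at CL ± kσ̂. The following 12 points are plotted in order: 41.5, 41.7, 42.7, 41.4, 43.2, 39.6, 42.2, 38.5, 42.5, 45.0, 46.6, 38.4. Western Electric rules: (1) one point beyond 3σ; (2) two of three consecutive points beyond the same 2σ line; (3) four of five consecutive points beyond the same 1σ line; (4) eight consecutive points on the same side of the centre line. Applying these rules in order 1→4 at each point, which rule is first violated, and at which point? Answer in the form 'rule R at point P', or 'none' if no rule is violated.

Zone of each point (C = within 1σ̂, B = 1σ̂–2σ̂, A = 2σ̂–3σ̂, * = beyond 3σ̂; sign = side of CL): 1:-C, 2:-C, 3:-C, 4:-C, 5:-C, 6:-B, 7:-C, 8:-B, 9:-C, 10:+C, 11:+C, 12:-B
Rule 4 (eight consecutive points on the same side of the centre line) is satisfied at point 8.

rule 4 at point 8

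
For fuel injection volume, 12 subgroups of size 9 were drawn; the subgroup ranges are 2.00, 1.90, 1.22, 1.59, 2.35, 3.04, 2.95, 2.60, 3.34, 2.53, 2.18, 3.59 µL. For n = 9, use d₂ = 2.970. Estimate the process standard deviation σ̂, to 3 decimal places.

R̄ = (2.00 + 1.90 + 1.22 + 1.59 + 2.35 + 3.04 + 2.95 + 2.60 + 3.34 + 2.53 + 2.18 + 3.59) / 12 = 2.4408
σ̂ = R̄ / d₂ = 2.4408 / 2.970 = 0.8218

0.822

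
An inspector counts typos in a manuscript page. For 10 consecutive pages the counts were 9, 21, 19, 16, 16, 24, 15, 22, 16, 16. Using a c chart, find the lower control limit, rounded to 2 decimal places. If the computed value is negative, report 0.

c̄ = (9 + 21 + 19 + 16 + 16 + 24 + 15 + 22 + 16 + 16) / 10 = 174 / 10 = 17.4000
LCL = c̄ − 3√c̄ = 17.4000 − 3 × 4.1713 = 4.8860

4.89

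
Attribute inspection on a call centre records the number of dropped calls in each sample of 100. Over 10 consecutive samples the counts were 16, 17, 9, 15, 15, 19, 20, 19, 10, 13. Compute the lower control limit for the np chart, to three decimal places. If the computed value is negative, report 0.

p̄ = Σdᵢ / (k·n) = 153 / (10 × 100) = 0.15300
LCL = np̄ − 3·√(np̄(1−p̄)) = 15.3000 − 3 × 3.5999 = 4.5004

4.500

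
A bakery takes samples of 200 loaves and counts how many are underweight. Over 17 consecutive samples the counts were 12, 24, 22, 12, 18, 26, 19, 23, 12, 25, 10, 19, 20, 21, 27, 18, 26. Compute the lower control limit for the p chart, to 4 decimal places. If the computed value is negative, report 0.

p̄ = Σdᵢ / (k·n) = 334 / (17 × 200) = 0.09824
LCL = p̄ − 3·√(p̄(1−p̄)/n) = 0.09824 − 3 × 0.02105 = 0.03510

0.0351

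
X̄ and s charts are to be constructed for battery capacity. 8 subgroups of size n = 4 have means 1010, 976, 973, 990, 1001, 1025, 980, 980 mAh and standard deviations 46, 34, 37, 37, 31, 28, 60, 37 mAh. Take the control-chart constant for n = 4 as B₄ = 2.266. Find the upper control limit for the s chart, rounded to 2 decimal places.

87.81

s̄ = (46 + 34 + 37 + 37 + 31 + 28 + 60 + 37) / 8 = 38.7500
UCL_s = B₄·s̄ = 2.266 × 38.7500 = 87.8075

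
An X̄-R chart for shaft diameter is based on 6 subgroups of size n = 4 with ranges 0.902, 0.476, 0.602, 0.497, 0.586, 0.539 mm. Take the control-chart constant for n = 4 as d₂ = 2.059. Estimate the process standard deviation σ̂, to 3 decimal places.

R̄ = (0.902 + 0.476 + 0.602 + 0.497 + 0.586 + 0.539) / 6 = 0.6003
σ̂ = R̄ / d₂ = 0.6003 / 2.059 = 0.2916

0.292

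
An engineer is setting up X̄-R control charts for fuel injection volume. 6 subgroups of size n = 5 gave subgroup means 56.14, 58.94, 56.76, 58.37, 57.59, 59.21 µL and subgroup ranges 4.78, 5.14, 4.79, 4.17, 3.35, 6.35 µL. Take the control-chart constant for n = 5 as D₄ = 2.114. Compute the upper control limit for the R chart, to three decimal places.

R̄ = (4.78 + 5.14 + 4.79 + 4.17 + 3.35 + 6.35) / 6 = 28.5800 / 6 = 4.7633
UCL_R = D₄·R̄ = 2.114 × 4.7633 = 10.0697

10.070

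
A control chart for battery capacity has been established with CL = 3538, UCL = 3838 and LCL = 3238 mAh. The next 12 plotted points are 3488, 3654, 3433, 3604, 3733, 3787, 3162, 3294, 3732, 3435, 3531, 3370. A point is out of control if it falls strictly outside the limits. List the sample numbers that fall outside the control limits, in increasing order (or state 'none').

7

Compare each point to [3238, 3838]: sample 7 = 3162 < LCL.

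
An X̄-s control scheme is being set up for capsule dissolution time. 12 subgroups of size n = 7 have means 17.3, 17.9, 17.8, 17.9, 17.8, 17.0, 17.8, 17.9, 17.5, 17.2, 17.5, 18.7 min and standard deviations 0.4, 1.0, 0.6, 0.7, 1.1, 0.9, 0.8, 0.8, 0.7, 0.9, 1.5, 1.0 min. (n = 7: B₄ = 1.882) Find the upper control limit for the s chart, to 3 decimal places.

s̄ = (0.4 + 1.0 + 0.6 + 0.7 + 1.1 + 0.9 + 0.8 + 0.8 + 0.7 + 0.9 + 1.5 + 1.0) / 12 = 0.8667
UCL_s = B₄·s̄ = 1.882 × 0.8667 = 1.6311

1.631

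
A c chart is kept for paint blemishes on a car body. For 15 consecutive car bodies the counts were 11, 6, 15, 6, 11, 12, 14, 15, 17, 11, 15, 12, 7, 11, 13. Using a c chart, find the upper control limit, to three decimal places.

22.010

c̄ = (11 + 6 + 15 + 6 + 11 + 12 + 14 + 15 + 17 + 11 + 15 + 12 + 7 + 11 + 13) / 15 = 176 / 15 = 11.7333
UCL = c̄ + 3√c̄ = 11.7333 + 3 × √11.7333 = 11.7333 + 3 × 3.4254 = 22.0095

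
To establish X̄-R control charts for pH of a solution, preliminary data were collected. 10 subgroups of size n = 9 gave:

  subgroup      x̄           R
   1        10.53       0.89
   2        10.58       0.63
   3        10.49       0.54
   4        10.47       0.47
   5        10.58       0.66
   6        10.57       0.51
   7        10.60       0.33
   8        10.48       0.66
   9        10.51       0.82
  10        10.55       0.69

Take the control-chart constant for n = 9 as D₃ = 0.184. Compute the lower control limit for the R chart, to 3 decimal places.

R̄ = (0.89 + 0.63 + 0.54 + 0.47 + 0.66 + 0.51 + 0.33 + 0.66 + 0.82 + 0.69) / 10 = 6.2000 / 10 = 0.6200
LCL_R = D₃·R̄ = 0.184 × 0.6200 = 0.1141

0.114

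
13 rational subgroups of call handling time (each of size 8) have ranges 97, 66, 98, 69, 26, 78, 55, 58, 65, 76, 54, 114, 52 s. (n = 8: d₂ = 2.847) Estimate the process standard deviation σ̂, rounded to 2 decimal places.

R̄ = (97 + 66 + 98 + 69 + 26 + 78 + 55 + 58 + 65 + 76 + 54 + 114 + 52) / 13 = 69.8462
σ̂ = R̄ / d₂ = 69.8462 / 2.847 = 24.5332

24.53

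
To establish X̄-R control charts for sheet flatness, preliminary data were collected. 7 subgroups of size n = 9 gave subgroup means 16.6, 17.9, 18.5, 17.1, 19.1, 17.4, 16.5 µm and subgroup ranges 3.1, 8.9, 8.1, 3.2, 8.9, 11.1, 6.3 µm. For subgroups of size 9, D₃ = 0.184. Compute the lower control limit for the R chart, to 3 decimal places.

R̄ = (3.1 + 8.9 + 8.1 + 3.2 + 8.9 + 11.1 + 6.3) / 7 = 49.6000 / 7 = 7.0857
LCL_R = D₃·R̄ = 0.184 × 7.0857 = 1.3038

1.304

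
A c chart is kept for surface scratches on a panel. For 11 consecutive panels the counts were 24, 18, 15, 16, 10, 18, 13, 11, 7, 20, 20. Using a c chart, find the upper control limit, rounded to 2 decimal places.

27.50

c̄ = (24 + 18 + 15 + 16 + 10 + 18 + 13 + 11 + 7 + 20 + 20) / 11 = 172 / 11 = 15.6364
UCL = c̄ + 3√c̄ = 15.6364 + 3 × √15.6364 = 15.6364 + 3 × 3.9543 = 27.4992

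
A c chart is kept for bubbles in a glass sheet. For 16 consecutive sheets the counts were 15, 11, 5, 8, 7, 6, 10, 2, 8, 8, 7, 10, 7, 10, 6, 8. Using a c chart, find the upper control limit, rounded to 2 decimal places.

c̄ = (15 + 11 + 5 + 8 + 7 + 6 + 10 + 2 + 8 + 8 + 7 + 10 + 7 + 10 + 6 + 8) / 16 = 128 / 16 = 8.0000
UCL = c̄ + 3√c̄ = 8.0000 + 3 × √8.0000 = 8.0000 + 3 × 2.8284 = 16.4853

16.49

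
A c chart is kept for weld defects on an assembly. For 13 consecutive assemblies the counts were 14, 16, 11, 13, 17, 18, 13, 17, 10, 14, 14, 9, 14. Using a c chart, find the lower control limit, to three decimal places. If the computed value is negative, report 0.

2.683

c̄ = (14 + 16 + 11 + 13 + 17 + 18 + 13 + 17 + 10 + 14 + 14 + 9 + 14) / 13 = 180 / 13 = 13.8462
LCL = c̄ − 3√c̄ = 13.8462 − 3 × 3.7210 = 2.6830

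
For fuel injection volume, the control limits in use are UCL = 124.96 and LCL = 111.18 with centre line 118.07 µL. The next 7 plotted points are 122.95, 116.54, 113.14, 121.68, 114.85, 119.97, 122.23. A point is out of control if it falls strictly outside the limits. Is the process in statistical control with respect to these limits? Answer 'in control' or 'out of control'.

in control

All 7 points lie within [111.18, 124.96].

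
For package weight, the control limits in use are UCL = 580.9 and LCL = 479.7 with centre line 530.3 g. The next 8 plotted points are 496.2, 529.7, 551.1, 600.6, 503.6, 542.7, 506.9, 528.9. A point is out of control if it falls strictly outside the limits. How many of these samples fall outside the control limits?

1

Compare each point to [479.7, 580.9]: sample 4 = 600.6 > UCL.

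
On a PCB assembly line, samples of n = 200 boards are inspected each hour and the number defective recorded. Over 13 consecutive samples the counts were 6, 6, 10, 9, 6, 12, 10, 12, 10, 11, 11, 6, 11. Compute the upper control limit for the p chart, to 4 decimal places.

0.0907

p̄ = Σdᵢ / (k·n) = 120 / (13 × 200) = 0.04615
UCL = p̄ + 3·√(p̄(1−p̄)/n) = 0.04615 + 3 × √(0.04615×0.95385/200) = 0.04615 + 3 × 0.01484 = 0.09066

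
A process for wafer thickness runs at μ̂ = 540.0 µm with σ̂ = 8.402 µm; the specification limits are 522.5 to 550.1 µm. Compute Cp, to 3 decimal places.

Cp = (USL − LSL) / (6σ̂) = (550.1 − 522.5) / (6 × 8.402) = 27.6000 / 50.4120 = 0.5475

0.547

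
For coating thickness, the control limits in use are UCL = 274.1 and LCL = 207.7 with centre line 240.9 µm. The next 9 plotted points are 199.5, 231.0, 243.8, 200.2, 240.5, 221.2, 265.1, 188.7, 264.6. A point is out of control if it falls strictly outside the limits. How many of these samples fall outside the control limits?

Compare each point to [207.7, 274.1]: sample 1 = 199.5 < LCL; sample 4 = 200.2 < LCL; sample 8 = 188.7 < LCL.

3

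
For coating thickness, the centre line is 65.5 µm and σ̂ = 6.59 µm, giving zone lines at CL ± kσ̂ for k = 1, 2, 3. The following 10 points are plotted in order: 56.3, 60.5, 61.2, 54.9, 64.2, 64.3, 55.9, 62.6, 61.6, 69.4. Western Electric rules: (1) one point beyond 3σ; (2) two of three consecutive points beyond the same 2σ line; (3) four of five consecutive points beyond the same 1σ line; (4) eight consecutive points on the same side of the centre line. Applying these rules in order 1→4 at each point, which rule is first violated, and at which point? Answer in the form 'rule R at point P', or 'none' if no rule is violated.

Zone of each point (C = within 1σ̂, B = 1σ̂–2σ̂, A = 2σ̂–3σ̂, * = beyond 3σ̂; sign = side of CL): 1:-B, 2:-C, 3:-C, 4:-B, 5:-C, 6:-C, 7:-B, 8:-C, 9:-C, 10:+C
Rule 4 (eight consecutive points on the same side of the centre line) is satisfied at point 8.

rule 4 at point 8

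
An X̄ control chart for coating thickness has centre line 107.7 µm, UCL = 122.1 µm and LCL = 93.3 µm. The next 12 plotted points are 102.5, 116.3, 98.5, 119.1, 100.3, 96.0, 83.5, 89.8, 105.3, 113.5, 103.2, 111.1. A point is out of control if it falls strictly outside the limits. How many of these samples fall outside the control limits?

2

Compare each point to [93.3, 122.1]: sample 7 = 83.5 < LCL; sample 8 = 89.8 < LCL.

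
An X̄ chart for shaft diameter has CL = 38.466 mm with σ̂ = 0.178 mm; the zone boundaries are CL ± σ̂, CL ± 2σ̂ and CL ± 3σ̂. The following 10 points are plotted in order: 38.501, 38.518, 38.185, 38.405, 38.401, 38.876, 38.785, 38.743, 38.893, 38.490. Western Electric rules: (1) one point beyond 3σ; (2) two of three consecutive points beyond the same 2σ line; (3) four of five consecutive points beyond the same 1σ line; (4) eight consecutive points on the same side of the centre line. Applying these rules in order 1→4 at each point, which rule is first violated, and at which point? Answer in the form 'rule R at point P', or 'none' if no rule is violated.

rule 3 at point 9

Zone of each point (C = within 1σ̂, B = 1σ̂–2σ̂, A = 2σ̂–3σ̂, * = beyond 3σ̂; sign = side of CL): 1:+C, 2:+C, 3:-B, 4:-C, 5:-C, 6:+A, 7:+B, 8:+B, 9:+A, 10:+C
Rule 3 (four of five consecutive points beyond the same 1σ limit) is satisfied at point 9.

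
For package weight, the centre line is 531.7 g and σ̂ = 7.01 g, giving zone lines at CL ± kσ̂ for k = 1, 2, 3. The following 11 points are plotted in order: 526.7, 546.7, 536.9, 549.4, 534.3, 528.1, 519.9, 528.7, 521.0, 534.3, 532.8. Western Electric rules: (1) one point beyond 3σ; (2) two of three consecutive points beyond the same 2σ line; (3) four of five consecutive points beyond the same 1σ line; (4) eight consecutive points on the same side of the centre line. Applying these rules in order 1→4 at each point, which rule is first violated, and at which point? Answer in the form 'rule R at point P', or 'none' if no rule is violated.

Zone of each point (C = within 1σ̂, B = 1σ̂–2σ̂, A = 2σ̂–3σ̂, * = beyond 3σ̂; sign = side of CL): 1:-C, 2:+A, 3:+C, 4:+A, 5:+C, 6:-C, 7:-B, 8:-C, 9:-B, 10:+C, 11:+C
Rule 2 (two of three consecutive points beyond the same 2σ limit) is satisfied at point 4.

rule 2 at point 4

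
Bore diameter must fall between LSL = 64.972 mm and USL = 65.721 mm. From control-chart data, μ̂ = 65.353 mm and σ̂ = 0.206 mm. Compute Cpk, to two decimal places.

Cpu = (USL − μ̂) / (3σ̂) = (65.721 − 65.353) / (3 × 0.206) = 0.5955; Cpl = (μ̂ − LSL) / (3σ̂) = (65.353 − 64.972) / (3 × 0.206) = 0.6165; Cpk = min(Cpu, Cpl) = 0.5955

0.60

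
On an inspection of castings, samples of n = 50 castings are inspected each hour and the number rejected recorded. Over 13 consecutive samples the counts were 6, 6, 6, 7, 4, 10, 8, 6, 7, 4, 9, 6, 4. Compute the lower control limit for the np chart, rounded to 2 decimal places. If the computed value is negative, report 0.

0.00

p̄ = Σdᵢ / (k·n) = 83 / (13 × 50) = 0.12769
LCL = np̄ − 3·√(np̄(1−p̄)) = 6.3846 − 3 × 2.3599 = -0.6952 → 0 (negative, so LCL = 0)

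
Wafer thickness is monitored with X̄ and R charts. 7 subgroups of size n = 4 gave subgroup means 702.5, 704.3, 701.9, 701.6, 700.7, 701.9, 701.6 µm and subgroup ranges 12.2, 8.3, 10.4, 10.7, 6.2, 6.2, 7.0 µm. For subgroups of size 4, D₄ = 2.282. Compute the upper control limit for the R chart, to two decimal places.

19.89

R̄ = (12.2 + 8.3 + 10.4 + 10.7 + 6.2 + 6.2 + 7.0) / 7 = 61.0000 / 7 = 8.7143
UCL_R = D₄·R̄ = 2.282 × 8.7143 = 19.8860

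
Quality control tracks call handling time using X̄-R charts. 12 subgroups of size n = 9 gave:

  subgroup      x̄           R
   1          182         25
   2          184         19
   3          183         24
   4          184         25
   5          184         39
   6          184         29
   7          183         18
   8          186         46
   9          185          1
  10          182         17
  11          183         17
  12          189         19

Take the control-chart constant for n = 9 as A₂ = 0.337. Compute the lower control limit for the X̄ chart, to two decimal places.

X̄̄ = (182 + 184 + 183 + 184 + 184 + 184 + 183 + 186 + 185 + 182 + 183 + 189) / 12 = 2209.0000 / 12 = 184.0833
R̄ = (25 + 19 + 24 + 25 + 39 + 29 + 18 + 46 + 1 + 17 + 17 + 19) / 12 = 279.0000 / 12 = 23.2500
LCL = X̄̄ − A₂·R̄ = 184.0833 − 0.337 × 23.2500 = 176.2481

176.25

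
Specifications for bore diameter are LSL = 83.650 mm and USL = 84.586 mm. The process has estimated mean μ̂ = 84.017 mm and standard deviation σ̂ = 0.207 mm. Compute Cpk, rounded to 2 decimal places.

Cpu = (USL − μ̂) / (3σ̂) = (84.586 − 84.017) / (3 × 0.207) = 0.9163; Cpl = (μ̂ − LSL) / (3σ̂) = (84.017 − 83.650) / (3 × 0.207) = 0.5910; Cpk = min(Cpu, Cpl) = 0.5910

0.59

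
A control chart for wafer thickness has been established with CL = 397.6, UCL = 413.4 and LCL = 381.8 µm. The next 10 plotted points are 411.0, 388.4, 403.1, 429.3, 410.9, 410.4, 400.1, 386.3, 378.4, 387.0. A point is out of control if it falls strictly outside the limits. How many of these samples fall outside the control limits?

Compare each point to [381.8, 413.4]: sample 4 = 429.3 > UCL; sample 9 = 378.4 < LCL.

2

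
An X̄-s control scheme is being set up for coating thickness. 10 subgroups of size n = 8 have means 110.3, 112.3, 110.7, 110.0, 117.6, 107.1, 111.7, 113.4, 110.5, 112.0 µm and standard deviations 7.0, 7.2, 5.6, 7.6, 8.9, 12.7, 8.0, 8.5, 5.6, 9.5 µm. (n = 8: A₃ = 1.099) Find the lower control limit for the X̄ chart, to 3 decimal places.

102.702

X̄̄ = (110.3 + 112.3 + 110.7 + 110.0 + 117.6 + 107.1 + 111.7 + 113.4 + 110.5 + 112.0) / 10 = 111.5600
s̄ = (7.0 + 7.2 + 5.6 + 7.6 + 8.9 + 12.7 + 8.0 + 8.5 + 5.6 + 9.5) / 10 = 8.0600
LCL = X̄̄ − A₃·s̄ = 111.5600 − 1.099 × 8.0600 = 102.7021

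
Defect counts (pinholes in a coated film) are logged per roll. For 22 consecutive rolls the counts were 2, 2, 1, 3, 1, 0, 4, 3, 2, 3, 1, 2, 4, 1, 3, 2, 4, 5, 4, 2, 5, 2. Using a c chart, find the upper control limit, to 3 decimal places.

c̄ = (2 + 2 + 1 + 3 + 1 + 0 + 4 + 3 + 2 + 3 + 1 + 2 + 4 + 1 + 3 + 2 + 4 + 5 + 4 + 2 + 5 + 2) / 22 = 56 / 22 = 2.5455
UCL = c̄ + 3√c̄ = 2.5455 + 3 × √2.5455 = 2.5455 + 3 × 1.5954 = 7.3318

7.332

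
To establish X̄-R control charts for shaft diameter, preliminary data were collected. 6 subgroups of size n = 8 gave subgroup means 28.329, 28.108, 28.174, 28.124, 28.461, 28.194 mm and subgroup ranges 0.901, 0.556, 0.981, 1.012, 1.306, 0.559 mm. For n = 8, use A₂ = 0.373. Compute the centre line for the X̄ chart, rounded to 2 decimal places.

X̄̄ = (28.329 + 28.108 + 28.174 + 28.124 + 28.461 + 28.194) / 6 = 169.3900 / 6 = 28.2317
CL = X̄̄ = 28.2317

28.23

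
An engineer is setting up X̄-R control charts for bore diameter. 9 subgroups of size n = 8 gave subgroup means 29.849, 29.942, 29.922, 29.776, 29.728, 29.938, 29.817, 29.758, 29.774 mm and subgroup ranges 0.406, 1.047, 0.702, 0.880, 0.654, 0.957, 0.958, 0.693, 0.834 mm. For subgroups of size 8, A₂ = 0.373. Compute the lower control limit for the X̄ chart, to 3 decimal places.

29.538

X̄̄ = (29.849 + 29.942 + 29.922 + 29.776 + 29.728 + 29.938 + 29.817 + 29.758 + 29.774) / 9 = 268.5040 / 9 = 29.8338
R̄ = (0.406 + 1.047 + 0.702 + 0.880 + 0.654 + 0.957 + 0.958 + 0.693 + 0.834) / 9 = 7.1310 / 9 = 0.7923
LCL = X̄̄ − A₂·R̄ = 29.8338 − 0.373 × 0.7923 = 29.5382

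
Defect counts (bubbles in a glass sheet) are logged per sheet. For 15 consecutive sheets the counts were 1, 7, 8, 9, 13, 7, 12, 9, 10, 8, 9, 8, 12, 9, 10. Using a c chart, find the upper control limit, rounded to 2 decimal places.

17.70

c̄ = (1 + 7 + 8 + 9 + 13 + 7 + 12 + 9 + 10 + 8 + 9 + 8 + 12 + 9 + 10) / 15 = 132 / 15 = 8.8000
UCL = c̄ + 3√c̄ = 8.8000 + 3 × √8.8000 = 8.8000 + 3 × 2.9665 = 17.6994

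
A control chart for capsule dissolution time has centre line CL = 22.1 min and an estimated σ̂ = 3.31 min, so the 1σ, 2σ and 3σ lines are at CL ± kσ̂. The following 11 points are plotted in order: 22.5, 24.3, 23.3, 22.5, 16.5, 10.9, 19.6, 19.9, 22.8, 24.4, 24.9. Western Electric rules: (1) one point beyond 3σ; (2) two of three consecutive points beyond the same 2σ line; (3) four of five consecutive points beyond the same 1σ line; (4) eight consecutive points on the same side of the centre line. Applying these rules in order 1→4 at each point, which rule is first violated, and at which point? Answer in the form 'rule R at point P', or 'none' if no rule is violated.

rule 1 at point 6

Zone of each point (C = within 1σ̂, B = 1σ̂–2σ̂, A = 2σ̂–3σ̂, * = beyond 3σ̂; sign = side of CL): 1:+C, 2:+C, 3:+C, 4:+C, 5:-B, 6:-*, 7:-C, 8:-C, 9:+C, 10:+C, 11:+C
Rule 1 (one point beyond the 3σ limits) is satisfied at point 6.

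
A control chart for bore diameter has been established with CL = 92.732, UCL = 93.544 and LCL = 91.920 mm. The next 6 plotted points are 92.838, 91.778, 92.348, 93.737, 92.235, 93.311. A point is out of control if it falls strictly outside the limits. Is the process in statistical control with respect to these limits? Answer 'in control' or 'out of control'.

Compare each point to [91.920, 93.544]: sample 2 = 91.778 < LCL; sample 4 = 93.737 > UCL.

out of control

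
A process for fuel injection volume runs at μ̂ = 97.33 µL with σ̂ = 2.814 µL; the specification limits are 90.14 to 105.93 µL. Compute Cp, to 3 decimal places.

Cp = (USL − LSL) / (6σ̂) = (105.93 − 90.14) / (6 × 2.814) = 15.7900 / 16.8840 = 0.9352

0.935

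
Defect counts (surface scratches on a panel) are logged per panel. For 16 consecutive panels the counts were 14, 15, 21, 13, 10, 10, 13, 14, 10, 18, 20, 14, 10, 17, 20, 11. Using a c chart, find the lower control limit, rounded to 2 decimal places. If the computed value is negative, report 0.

c̄ = (14 + 15 + 21 + 13 + 10 + 10 + 13 + 14 + 10 + 18 + 20 + 14 + 10 + 17 + 20 + 11) / 16 = 230 / 16 = 14.3750
LCL = c̄ − 3√c̄ = 14.3750 − 3 × 3.7914 = 3.0007

3.00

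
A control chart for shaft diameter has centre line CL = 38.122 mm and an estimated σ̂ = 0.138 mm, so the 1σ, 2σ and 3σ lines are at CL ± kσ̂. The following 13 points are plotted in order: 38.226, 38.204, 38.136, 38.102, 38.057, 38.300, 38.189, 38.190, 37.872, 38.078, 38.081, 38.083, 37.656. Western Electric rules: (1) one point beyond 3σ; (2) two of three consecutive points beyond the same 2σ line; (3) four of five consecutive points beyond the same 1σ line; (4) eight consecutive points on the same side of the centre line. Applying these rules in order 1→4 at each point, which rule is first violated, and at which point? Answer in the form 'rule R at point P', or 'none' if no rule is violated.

Zone of each point (C = within 1σ̂, B = 1σ̂–2σ̂, A = 2σ̂–3σ̂, * = beyond 3σ̂; sign = side of CL): 1:+C, 2:+C, 3:+C, 4:-C, 5:-C, 6:+B, 7:+C, 8:+C, 9:-B, 10:-C, 11:-C, 12:-C, 13:-*
Rule 1 (one point beyond the 3σ limits) is satisfied at point 13.

rule 1 at point 13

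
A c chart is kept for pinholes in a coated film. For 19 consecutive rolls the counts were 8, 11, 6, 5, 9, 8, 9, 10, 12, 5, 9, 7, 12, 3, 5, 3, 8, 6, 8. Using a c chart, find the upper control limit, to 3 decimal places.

15.838

c̄ = (8 + 11 + 6 + 5 + 9 + 8 + 9 + 10 + 12 + 5 + 9 + 7 + 12 + 3 + 5 + 3 + 8 + 6 + 8) / 19 = 144 / 19 = 7.5789
UCL = c̄ + 3√c̄ = 7.5789 + 3 × √7.5789 = 7.5789 + 3 × 2.7530 = 15.8379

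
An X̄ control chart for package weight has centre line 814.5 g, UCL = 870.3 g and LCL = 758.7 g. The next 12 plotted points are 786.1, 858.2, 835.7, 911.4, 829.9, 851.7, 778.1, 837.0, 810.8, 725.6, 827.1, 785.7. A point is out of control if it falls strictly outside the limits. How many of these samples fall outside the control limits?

Compare each point to [758.7, 870.3]: sample 4 = 911.4 > UCL; sample 10 = 725.6 < LCL.

2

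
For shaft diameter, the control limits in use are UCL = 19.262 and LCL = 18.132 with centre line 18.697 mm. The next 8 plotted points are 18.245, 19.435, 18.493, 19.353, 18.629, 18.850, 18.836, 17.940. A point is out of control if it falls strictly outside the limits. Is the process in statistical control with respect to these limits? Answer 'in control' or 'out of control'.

out of control

Compare each point to [18.132, 19.262]: sample 2 = 19.435 > UCL; sample 4 = 19.353 > UCL; sample 8 = 17.940 < LCL.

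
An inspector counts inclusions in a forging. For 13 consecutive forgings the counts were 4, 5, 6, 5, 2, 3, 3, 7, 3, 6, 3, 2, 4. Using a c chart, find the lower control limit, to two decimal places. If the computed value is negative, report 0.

c̄ = (4 + 5 + 6 + 5 + 2 + 3 + 3 + 7 + 3 + 6 + 3 + 2 + 4) / 13 = 53 / 13 = 4.0769
LCL = c̄ − 3√c̄ = 4.0769 − 3 × 2.0191 = -1.9805 → 0 (cannot be negative)

0.00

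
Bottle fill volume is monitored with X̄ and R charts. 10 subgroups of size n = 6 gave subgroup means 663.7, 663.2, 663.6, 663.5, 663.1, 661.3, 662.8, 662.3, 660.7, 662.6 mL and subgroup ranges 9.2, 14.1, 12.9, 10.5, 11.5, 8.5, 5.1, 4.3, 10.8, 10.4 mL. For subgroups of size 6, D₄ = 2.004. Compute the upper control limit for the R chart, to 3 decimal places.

R̄ = (9.2 + 14.1 + 12.9 + 10.5 + 11.5 + 8.5 + 5.1 + 4.3 + 10.8 + 10.4) / 10 = 97.3000 / 10 = 9.7300
UCL_R = D₄·R̄ = 2.004 × 9.7300 = 19.4989

19.499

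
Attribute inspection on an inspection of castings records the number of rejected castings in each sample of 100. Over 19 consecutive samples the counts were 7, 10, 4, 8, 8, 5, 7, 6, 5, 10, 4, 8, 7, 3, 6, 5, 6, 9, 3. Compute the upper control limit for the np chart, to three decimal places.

13.694

p̄ = Σdᵢ / (k·n) = 121 / (19 × 100) = 0.06368
UCL = np̄ + 3·√(np̄(1−p̄)) = 6.3684 + 3 × √(6.3684×0.93632) = 6.3684 + 3 × 2.4419 = 13.6941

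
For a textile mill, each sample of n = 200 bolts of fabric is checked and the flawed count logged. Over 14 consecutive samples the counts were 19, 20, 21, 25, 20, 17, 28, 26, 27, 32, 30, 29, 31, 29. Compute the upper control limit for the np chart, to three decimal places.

39.385

p̄ = Σdᵢ / (k·n) = 354 / (14 × 200) = 0.12643
UCL = np̄ + 3·√(np̄(1−p̄)) = 25.2857 + 3 × √(25.2857×0.87357) = 25.2857 + 3 × 4.6999 = 39.3854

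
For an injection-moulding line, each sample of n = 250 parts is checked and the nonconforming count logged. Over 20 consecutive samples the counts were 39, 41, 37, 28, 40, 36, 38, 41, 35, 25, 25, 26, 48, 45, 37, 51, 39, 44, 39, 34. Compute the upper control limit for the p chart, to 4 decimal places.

0.2173

p̄ = Σdᵢ / (k·n) = 748 / (20 × 250) = 0.14960
UCL = p̄ + 3·√(p̄(1−p̄)/n) = 0.14960 + 3 × √(0.14960×0.85040/250) = 0.14960 + 3 × 0.02256 = 0.21728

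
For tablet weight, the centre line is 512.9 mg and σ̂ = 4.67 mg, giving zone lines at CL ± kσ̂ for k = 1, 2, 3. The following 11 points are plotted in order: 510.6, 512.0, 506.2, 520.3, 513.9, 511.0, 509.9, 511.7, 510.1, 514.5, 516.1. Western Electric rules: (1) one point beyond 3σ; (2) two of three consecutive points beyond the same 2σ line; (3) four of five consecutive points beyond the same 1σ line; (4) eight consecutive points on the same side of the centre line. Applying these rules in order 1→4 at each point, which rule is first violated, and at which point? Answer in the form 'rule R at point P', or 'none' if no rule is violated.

none

Zone of each point (C = within 1σ̂, B = 1σ̂–2σ̂, A = 2σ̂–3σ̂, * = beyond 3σ̂; sign = side of CL): 1:-C, 2:-C, 3:-B, 4:+B, 5:+C, 6:-C, 7:-C, 8:-C, 9:-C, 10:+C, 11:+C
No rule fires across all 11 points.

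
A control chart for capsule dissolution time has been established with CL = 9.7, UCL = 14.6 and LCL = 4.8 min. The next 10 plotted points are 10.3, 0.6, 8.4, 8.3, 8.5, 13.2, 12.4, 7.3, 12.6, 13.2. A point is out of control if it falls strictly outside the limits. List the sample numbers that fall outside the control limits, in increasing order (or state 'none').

2

Compare each point to [4.8, 14.6]: sample 2 = 0.6 < LCL.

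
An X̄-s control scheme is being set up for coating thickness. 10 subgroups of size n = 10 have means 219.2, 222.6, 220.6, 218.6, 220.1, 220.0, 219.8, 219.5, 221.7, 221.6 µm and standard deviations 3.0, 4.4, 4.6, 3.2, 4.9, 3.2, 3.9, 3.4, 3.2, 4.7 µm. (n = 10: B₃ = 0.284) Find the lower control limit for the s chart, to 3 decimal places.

s̄ = (3.0 + 4.4 + 4.6 + 3.2 + 4.9 + 3.2 + 3.9 + 3.4 + 3.2 + 4.7) / 10 = 3.8500
LCL_s = B₃·s̄ = 0.284 × 3.8500 = 1.0934

1.093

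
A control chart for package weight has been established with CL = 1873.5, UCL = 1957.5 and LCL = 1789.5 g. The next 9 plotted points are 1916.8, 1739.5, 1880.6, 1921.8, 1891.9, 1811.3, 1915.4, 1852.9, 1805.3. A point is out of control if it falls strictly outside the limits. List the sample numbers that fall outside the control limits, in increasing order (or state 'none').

Compare each point to [1789.5, 1957.5]: sample 2 = 1739.5 < LCL.

2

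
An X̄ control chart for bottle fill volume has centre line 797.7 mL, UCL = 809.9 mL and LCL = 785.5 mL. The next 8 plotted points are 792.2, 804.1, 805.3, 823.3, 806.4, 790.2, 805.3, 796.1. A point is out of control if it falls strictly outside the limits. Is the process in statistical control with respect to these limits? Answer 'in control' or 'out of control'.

out of control

Compare each point to [785.5, 809.9]: sample 4 = 823.3 > UCL.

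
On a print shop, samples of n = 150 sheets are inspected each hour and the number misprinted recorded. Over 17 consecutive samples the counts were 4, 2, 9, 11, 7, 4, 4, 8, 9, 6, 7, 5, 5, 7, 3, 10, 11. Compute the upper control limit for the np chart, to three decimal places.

14.117

p̄ = Σdᵢ / (k·n) = 112 / (17 × 150) = 0.04392
UCL = np̄ + 3·√(np̄(1−p̄)) = 6.5882 + 3 × √(6.5882×0.95608) = 6.5882 + 3 × 2.5098 = 14.1175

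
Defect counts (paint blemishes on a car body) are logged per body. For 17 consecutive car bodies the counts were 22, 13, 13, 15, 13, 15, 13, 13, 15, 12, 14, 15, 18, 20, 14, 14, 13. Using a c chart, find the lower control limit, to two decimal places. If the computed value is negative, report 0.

c̄ = (22 + 13 + 13 + 15 + 13 + 15 + 13 + 13 + 15 + 12 + 14 + 15 + 18 + 20 + 14 + 14 + 13) / 17 = 252 / 17 = 14.8235
LCL = c̄ − 3√c̄ = 14.8235 − 3 × 3.8501 = 3.2731

3.27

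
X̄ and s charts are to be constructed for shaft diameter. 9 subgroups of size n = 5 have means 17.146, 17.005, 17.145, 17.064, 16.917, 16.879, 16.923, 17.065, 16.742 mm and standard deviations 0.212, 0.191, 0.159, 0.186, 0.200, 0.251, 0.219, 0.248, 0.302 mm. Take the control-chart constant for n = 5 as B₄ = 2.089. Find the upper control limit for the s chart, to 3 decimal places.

0.457

s̄ = (0.212 + 0.191 + 0.159 + 0.186 + 0.200 + 0.251 + 0.219 + 0.248 + 0.302) / 9 = 0.2187
UCL_s = B₄·s̄ = 2.089 × 0.2187 = 0.4568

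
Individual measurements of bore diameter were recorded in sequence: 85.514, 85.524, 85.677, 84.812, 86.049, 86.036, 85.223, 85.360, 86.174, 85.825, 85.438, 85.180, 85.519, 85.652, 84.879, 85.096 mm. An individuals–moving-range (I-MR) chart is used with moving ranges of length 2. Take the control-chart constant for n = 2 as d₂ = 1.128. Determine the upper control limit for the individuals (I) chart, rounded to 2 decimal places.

86.65

X̄ = (85.514 + 85.524 + 85.677 + 84.812 + 86.049 + 86.036 + 85.223 + 85.360 + 86.174 + 85.825 + 85.438 + 85.180 + 85.519 + 85.652 + 84.879 + 85.096) / 16 = 85.4974
Moving ranges: 0.010, 0.153, 0.865, 1.237, 0.013, 0.813, 0.137, 0.814, 0.349, 0.387, 0.258, 0.339, 0.133, 0.773, 0.217; M̄R̄ = 6.4980 / 15 = 0.4332
UCL = X̄ + 3·M̄R̄/d₂ = 85.4974 + 3 × 0.4332 / 1.128 = 86.6495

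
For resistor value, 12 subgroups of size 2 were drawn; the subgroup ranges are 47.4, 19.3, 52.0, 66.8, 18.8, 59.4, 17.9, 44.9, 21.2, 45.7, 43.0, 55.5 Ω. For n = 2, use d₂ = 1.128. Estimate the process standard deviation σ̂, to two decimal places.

R̄ = (47.4 + 19.3 + 52.0 + 66.8 + 18.8 + 59.4 + 17.9 + 44.9 + 21.2 + 45.7 + 43.0 + 55.5) / 12 = 40.9917
σ̂ = R̄ / d₂ = 40.9917 / 1.128 = 36.3401

36.34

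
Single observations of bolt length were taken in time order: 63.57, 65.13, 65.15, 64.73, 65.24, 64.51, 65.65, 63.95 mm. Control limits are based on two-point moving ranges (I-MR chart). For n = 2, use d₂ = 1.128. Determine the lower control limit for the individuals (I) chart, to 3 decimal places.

X̄ = (63.57 + 65.13 + 65.15 + 64.73 + 65.24 + 64.51 + 65.65 + 63.95) / 8 = 64.7413
Moving ranges: 1.56, 0.02, 0.42, 0.51, 0.73, 1.14, 1.70; M̄R̄ = 6.0800 / 7 = 0.8686
LCL = X̄ − 3·M̄R̄/d₂ = 64.7413 − 3 × 0.8686 / 1.128 = 62.4312

62.431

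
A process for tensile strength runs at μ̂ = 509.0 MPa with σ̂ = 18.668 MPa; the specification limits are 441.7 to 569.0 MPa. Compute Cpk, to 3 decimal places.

Cpu = (USL − μ̂) / (3σ̂) = (569.0 − 509.0) / (3 × 18.668) = 1.0714; Cpl = (μ̂ − LSL) / (3σ̂) = (509.0 − 441.7) / (3 × 18.668) = 1.2017; Cpk = min(Cpu, Cpl) = 1.0714

1.071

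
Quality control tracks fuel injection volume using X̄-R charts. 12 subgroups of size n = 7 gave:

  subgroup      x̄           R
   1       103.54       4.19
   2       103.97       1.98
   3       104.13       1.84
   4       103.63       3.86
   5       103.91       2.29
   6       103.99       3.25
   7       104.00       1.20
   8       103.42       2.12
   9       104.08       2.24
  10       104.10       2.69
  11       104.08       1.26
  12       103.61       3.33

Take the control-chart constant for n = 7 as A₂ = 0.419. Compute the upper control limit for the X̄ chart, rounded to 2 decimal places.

104.93

X̄̄ = (103.54 + 103.97 + 104.13 + 103.63 + 103.91 + 103.99 + 104.00 + 103.42 + 104.08 + 104.10 + 104.08 + 103.61) / 12 = 1246.4600 / 12 = 103.8717
R̄ = (4.19 + 1.98 + 1.84 + 3.86 + 2.29 + 3.25 + 1.20 + 2.12 + 2.24 + 2.69 + 1.26 + 3.33) / 12 = 30.2500 / 12 = 2.5208
UCL = X̄̄ + A₂·R̄ = 103.8717 + 0.419 × 2.5208 = 104.9279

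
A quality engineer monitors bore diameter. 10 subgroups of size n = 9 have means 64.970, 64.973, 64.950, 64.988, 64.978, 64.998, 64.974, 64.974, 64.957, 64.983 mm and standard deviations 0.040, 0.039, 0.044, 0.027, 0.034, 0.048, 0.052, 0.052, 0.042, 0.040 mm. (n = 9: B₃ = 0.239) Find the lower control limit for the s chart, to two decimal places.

s̄ = (0.040 + 0.039 + 0.044 + 0.027 + 0.034 + 0.048 + 0.052 + 0.052 + 0.042 + 0.040) / 10 = 0.0418
LCL_s = B₃·s̄ = 0.239 × 0.0418 = 0.0100

0.01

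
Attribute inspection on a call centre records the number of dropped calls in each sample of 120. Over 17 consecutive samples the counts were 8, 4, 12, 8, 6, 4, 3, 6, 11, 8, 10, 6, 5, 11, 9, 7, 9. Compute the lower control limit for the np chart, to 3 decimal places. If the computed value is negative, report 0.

0.000

p̄ = Σdᵢ / (k·n) = 127 / (17 × 120) = 0.06225
LCL = np̄ − 3·√(np̄(1−p̄)) = 7.4706 − 3 × 2.6468 = -0.4698 → 0 (negative, so LCL = 0)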